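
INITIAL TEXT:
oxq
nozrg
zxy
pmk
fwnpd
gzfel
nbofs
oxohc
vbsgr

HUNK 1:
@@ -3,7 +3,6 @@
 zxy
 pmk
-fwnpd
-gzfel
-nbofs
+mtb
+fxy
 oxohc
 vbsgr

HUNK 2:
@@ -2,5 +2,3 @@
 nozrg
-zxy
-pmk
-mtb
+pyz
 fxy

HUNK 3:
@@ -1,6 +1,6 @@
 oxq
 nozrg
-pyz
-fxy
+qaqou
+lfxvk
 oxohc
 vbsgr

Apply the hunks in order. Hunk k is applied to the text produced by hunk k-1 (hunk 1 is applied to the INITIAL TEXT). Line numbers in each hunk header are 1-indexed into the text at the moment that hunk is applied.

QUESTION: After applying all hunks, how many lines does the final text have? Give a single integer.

Answer: 6

Derivation:
Hunk 1: at line 3 remove [fwnpd,gzfel,nbofs] add [mtb,fxy] -> 8 lines: oxq nozrg zxy pmk mtb fxy oxohc vbsgr
Hunk 2: at line 2 remove [zxy,pmk,mtb] add [pyz] -> 6 lines: oxq nozrg pyz fxy oxohc vbsgr
Hunk 3: at line 1 remove [pyz,fxy] add [qaqou,lfxvk] -> 6 lines: oxq nozrg qaqou lfxvk oxohc vbsgr
Final line count: 6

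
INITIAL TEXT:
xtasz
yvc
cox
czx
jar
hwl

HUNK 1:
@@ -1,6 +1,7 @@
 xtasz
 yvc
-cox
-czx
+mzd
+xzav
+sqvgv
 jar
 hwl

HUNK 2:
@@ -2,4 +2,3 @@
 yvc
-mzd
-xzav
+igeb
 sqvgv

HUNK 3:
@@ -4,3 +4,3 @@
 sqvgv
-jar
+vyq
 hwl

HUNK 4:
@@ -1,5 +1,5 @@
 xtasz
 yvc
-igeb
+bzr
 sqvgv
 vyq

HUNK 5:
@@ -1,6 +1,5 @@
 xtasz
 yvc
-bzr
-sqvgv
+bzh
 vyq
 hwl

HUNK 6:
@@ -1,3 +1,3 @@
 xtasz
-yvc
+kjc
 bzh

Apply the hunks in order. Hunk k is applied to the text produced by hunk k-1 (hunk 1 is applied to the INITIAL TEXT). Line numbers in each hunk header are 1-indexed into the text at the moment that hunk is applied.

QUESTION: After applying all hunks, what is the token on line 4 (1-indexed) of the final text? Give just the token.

Answer: vyq

Derivation:
Hunk 1: at line 1 remove [cox,czx] add [mzd,xzav,sqvgv] -> 7 lines: xtasz yvc mzd xzav sqvgv jar hwl
Hunk 2: at line 2 remove [mzd,xzav] add [igeb] -> 6 lines: xtasz yvc igeb sqvgv jar hwl
Hunk 3: at line 4 remove [jar] add [vyq] -> 6 lines: xtasz yvc igeb sqvgv vyq hwl
Hunk 4: at line 1 remove [igeb] add [bzr] -> 6 lines: xtasz yvc bzr sqvgv vyq hwl
Hunk 5: at line 1 remove [bzr,sqvgv] add [bzh] -> 5 lines: xtasz yvc bzh vyq hwl
Hunk 6: at line 1 remove [yvc] add [kjc] -> 5 lines: xtasz kjc bzh vyq hwl
Final line 4: vyq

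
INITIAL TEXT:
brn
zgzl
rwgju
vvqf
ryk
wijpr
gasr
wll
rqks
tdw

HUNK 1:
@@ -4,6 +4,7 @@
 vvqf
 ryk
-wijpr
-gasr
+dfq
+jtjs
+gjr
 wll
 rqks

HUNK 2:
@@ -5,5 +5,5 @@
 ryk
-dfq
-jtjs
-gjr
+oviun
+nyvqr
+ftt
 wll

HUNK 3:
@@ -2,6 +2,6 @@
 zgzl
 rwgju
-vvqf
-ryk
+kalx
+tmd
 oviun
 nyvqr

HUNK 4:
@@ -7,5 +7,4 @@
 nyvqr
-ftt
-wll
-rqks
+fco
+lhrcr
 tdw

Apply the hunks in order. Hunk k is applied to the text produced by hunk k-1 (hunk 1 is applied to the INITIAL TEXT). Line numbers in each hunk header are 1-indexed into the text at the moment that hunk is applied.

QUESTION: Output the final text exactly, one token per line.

Hunk 1: at line 4 remove [wijpr,gasr] add [dfq,jtjs,gjr] -> 11 lines: brn zgzl rwgju vvqf ryk dfq jtjs gjr wll rqks tdw
Hunk 2: at line 5 remove [dfq,jtjs,gjr] add [oviun,nyvqr,ftt] -> 11 lines: brn zgzl rwgju vvqf ryk oviun nyvqr ftt wll rqks tdw
Hunk 3: at line 2 remove [vvqf,ryk] add [kalx,tmd] -> 11 lines: brn zgzl rwgju kalx tmd oviun nyvqr ftt wll rqks tdw
Hunk 4: at line 7 remove [ftt,wll,rqks] add [fco,lhrcr] -> 10 lines: brn zgzl rwgju kalx tmd oviun nyvqr fco lhrcr tdw

Answer: brn
zgzl
rwgju
kalx
tmd
oviun
nyvqr
fco
lhrcr
tdw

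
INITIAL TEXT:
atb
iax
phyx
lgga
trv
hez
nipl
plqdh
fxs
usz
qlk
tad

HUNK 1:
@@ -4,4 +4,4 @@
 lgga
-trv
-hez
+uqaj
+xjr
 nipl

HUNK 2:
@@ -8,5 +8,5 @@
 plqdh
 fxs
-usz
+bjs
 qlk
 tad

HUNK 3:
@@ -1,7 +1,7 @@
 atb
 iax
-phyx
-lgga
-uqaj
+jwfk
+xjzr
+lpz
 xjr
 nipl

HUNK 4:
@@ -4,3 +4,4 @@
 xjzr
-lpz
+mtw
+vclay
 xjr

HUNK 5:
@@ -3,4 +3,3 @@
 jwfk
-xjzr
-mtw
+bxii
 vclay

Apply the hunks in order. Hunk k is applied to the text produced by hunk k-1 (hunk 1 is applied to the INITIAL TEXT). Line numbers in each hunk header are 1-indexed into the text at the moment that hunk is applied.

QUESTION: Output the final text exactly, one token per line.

Hunk 1: at line 4 remove [trv,hez] add [uqaj,xjr] -> 12 lines: atb iax phyx lgga uqaj xjr nipl plqdh fxs usz qlk tad
Hunk 2: at line 8 remove [usz] add [bjs] -> 12 lines: atb iax phyx lgga uqaj xjr nipl plqdh fxs bjs qlk tad
Hunk 3: at line 1 remove [phyx,lgga,uqaj] add [jwfk,xjzr,lpz] -> 12 lines: atb iax jwfk xjzr lpz xjr nipl plqdh fxs bjs qlk tad
Hunk 4: at line 4 remove [lpz] add [mtw,vclay] -> 13 lines: atb iax jwfk xjzr mtw vclay xjr nipl plqdh fxs bjs qlk tad
Hunk 5: at line 3 remove [xjzr,mtw] add [bxii] -> 12 lines: atb iax jwfk bxii vclay xjr nipl plqdh fxs bjs qlk tad

Answer: atb
iax
jwfk
bxii
vclay
xjr
nipl
plqdh
fxs
bjs
qlk
tad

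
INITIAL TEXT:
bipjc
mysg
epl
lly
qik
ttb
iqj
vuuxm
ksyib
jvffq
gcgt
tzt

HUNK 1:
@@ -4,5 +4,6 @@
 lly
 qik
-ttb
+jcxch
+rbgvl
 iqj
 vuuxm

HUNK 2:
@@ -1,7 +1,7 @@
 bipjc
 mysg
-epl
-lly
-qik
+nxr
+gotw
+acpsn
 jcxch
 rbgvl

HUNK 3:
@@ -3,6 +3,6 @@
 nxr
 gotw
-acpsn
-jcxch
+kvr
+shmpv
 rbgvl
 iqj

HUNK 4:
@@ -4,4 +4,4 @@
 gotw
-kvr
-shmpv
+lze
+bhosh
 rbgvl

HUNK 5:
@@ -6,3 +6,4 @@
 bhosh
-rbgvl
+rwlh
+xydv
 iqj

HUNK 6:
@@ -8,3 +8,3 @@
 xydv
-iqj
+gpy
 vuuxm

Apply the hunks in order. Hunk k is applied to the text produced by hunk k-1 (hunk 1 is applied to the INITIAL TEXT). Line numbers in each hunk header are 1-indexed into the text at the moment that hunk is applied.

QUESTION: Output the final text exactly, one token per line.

Hunk 1: at line 4 remove [ttb] add [jcxch,rbgvl] -> 13 lines: bipjc mysg epl lly qik jcxch rbgvl iqj vuuxm ksyib jvffq gcgt tzt
Hunk 2: at line 1 remove [epl,lly,qik] add [nxr,gotw,acpsn] -> 13 lines: bipjc mysg nxr gotw acpsn jcxch rbgvl iqj vuuxm ksyib jvffq gcgt tzt
Hunk 3: at line 3 remove [acpsn,jcxch] add [kvr,shmpv] -> 13 lines: bipjc mysg nxr gotw kvr shmpv rbgvl iqj vuuxm ksyib jvffq gcgt tzt
Hunk 4: at line 4 remove [kvr,shmpv] add [lze,bhosh] -> 13 lines: bipjc mysg nxr gotw lze bhosh rbgvl iqj vuuxm ksyib jvffq gcgt tzt
Hunk 5: at line 6 remove [rbgvl] add [rwlh,xydv] -> 14 lines: bipjc mysg nxr gotw lze bhosh rwlh xydv iqj vuuxm ksyib jvffq gcgt tzt
Hunk 6: at line 8 remove [iqj] add [gpy] -> 14 lines: bipjc mysg nxr gotw lze bhosh rwlh xydv gpy vuuxm ksyib jvffq gcgt tzt

Answer: bipjc
mysg
nxr
gotw
lze
bhosh
rwlh
xydv
gpy
vuuxm
ksyib
jvffq
gcgt
tzt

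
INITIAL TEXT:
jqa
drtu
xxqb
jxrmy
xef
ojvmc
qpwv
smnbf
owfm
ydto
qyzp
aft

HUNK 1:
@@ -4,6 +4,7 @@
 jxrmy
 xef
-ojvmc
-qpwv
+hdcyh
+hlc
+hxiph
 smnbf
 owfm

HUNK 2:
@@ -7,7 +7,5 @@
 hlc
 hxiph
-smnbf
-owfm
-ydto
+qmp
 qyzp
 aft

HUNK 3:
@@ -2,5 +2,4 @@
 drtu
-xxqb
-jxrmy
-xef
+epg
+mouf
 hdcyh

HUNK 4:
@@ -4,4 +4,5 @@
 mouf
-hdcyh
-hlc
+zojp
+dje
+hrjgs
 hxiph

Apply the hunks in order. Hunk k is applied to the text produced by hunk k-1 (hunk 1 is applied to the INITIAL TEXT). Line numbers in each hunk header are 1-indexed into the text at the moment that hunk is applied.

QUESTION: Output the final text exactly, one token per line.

Hunk 1: at line 4 remove [ojvmc,qpwv] add [hdcyh,hlc,hxiph] -> 13 lines: jqa drtu xxqb jxrmy xef hdcyh hlc hxiph smnbf owfm ydto qyzp aft
Hunk 2: at line 7 remove [smnbf,owfm,ydto] add [qmp] -> 11 lines: jqa drtu xxqb jxrmy xef hdcyh hlc hxiph qmp qyzp aft
Hunk 3: at line 2 remove [xxqb,jxrmy,xef] add [epg,mouf] -> 10 lines: jqa drtu epg mouf hdcyh hlc hxiph qmp qyzp aft
Hunk 4: at line 4 remove [hdcyh,hlc] add [zojp,dje,hrjgs] -> 11 lines: jqa drtu epg mouf zojp dje hrjgs hxiph qmp qyzp aft

Answer: jqa
drtu
epg
mouf
zojp
dje
hrjgs
hxiph
qmp
qyzp
aft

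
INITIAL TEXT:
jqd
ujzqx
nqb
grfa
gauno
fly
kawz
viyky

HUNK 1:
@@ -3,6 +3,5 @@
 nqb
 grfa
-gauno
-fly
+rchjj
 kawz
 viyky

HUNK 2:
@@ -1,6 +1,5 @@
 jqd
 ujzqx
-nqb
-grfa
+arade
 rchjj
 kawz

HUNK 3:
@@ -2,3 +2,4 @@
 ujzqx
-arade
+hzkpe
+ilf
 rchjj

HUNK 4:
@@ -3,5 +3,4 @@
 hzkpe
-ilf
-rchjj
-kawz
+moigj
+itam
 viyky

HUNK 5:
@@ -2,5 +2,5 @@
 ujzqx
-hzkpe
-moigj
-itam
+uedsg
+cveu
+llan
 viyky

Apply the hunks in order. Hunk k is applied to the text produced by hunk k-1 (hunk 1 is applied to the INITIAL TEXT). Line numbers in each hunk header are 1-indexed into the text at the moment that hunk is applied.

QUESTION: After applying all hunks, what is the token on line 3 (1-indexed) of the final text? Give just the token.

Hunk 1: at line 3 remove [gauno,fly] add [rchjj] -> 7 lines: jqd ujzqx nqb grfa rchjj kawz viyky
Hunk 2: at line 1 remove [nqb,grfa] add [arade] -> 6 lines: jqd ujzqx arade rchjj kawz viyky
Hunk 3: at line 2 remove [arade] add [hzkpe,ilf] -> 7 lines: jqd ujzqx hzkpe ilf rchjj kawz viyky
Hunk 4: at line 3 remove [ilf,rchjj,kawz] add [moigj,itam] -> 6 lines: jqd ujzqx hzkpe moigj itam viyky
Hunk 5: at line 2 remove [hzkpe,moigj,itam] add [uedsg,cveu,llan] -> 6 lines: jqd ujzqx uedsg cveu llan viyky
Final line 3: uedsg

Answer: uedsg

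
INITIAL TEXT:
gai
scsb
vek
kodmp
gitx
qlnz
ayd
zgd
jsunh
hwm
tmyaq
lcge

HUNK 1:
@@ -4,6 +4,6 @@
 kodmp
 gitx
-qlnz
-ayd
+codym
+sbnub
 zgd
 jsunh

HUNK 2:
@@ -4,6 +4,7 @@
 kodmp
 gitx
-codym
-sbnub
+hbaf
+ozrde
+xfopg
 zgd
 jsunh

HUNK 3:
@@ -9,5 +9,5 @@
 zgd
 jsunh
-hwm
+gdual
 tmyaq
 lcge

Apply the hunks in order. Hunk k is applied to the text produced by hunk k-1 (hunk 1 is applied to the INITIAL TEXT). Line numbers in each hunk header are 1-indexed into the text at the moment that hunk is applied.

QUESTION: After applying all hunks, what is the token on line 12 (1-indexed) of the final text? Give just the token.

Hunk 1: at line 4 remove [qlnz,ayd] add [codym,sbnub] -> 12 lines: gai scsb vek kodmp gitx codym sbnub zgd jsunh hwm tmyaq lcge
Hunk 2: at line 4 remove [codym,sbnub] add [hbaf,ozrde,xfopg] -> 13 lines: gai scsb vek kodmp gitx hbaf ozrde xfopg zgd jsunh hwm tmyaq lcge
Hunk 3: at line 9 remove [hwm] add [gdual] -> 13 lines: gai scsb vek kodmp gitx hbaf ozrde xfopg zgd jsunh gdual tmyaq lcge
Final line 12: tmyaq

Answer: tmyaq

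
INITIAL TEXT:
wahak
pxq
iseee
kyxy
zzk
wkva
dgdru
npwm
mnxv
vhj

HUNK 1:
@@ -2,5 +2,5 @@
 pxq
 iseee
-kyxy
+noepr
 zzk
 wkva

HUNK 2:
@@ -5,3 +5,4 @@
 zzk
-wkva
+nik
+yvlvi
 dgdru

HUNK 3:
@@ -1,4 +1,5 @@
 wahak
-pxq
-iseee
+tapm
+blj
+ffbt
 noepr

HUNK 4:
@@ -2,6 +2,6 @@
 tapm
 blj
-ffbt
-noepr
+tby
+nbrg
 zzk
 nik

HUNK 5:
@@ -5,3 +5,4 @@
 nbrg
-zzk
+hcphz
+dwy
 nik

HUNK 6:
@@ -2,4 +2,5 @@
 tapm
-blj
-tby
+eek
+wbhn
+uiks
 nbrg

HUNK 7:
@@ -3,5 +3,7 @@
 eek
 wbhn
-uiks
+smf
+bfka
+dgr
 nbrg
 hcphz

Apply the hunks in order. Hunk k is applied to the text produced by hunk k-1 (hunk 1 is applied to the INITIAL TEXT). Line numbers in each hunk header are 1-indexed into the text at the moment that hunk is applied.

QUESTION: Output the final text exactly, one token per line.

Answer: wahak
tapm
eek
wbhn
smf
bfka
dgr
nbrg
hcphz
dwy
nik
yvlvi
dgdru
npwm
mnxv
vhj

Derivation:
Hunk 1: at line 2 remove [kyxy] add [noepr] -> 10 lines: wahak pxq iseee noepr zzk wkva dgdru npwm mnxv vhj
Hunk 2: at line 5 remove [wkva] add [nik,yvlvi] -> 11 lines: wahak pxq iseee noepr zzk nik yvlvi dgdru npwm mnxv vhj
Hunk 3: at line 1 remove [pxq,iseee] add [tapm,blj,ffbt] -> 12 lines: wahak tapm blj ffbt noepr zzk nik yvlvi dgdru npwm mnxv vhj
Hunk 4: at line 2 remove [ffbt,noepr] add [tby,nbrg] -> 12 lines: wahak tapm blj tby nbrg zzk nik yvlvi dgdru npwm mnxv vhj
Hunk 5: at line 5 remove [zzk] add [hcphz,dwy] -> 13 lines: wahak tapm blj tby nbrg hcphz dwy nik yvlvi dgdru npwm mnxv vhj
Hunk 6: at line 2 remove [blj,tby] add [eek,wbhn,uiks] -> 14 lines: wahak tapm eek wbhn uiks nbrg hcphz dwy nik yvlvi dgdru npwm mnxv vhj
Hunk 7: at line 3 remove [uiks] add [smf,bfka,dgr] -> 16 lines: wahak tapm eek wbhn smf bfka dgr nbrg hcphz dwy nik yvlvi dgdru npwm mnxv vhj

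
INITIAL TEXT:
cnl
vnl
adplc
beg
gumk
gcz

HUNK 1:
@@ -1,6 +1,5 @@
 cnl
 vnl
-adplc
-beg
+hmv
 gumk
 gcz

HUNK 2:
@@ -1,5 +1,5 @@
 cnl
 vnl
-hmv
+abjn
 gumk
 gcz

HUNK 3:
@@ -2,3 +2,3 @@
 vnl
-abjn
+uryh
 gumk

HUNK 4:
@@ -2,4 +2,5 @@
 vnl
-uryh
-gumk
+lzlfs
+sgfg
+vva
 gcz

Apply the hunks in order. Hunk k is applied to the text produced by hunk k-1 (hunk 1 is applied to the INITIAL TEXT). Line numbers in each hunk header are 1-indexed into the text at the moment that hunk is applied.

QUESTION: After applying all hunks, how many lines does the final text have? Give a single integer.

Hunk 1: at line 1 remove [adplc,beg] add [hmv] -> 5 lines: cnl vnl hmv gumk gcz
Hunk 2: at line 1 remove [hmv] add [abjn] -> 5 lines: cnl vnl abjn gumk gcz
Hunk 3: at line 2 remove [abjn] add [uryh] -> 5 lines: cnl vnl uryh gumk gcz
Hunk 4: at line 2 remove [uryh,gumk] add [lzlfs,sgfg,vva] -> 6 lines: cnl vnl lzlfs sgfg vva gcz
Final line count: 6

Answer: 6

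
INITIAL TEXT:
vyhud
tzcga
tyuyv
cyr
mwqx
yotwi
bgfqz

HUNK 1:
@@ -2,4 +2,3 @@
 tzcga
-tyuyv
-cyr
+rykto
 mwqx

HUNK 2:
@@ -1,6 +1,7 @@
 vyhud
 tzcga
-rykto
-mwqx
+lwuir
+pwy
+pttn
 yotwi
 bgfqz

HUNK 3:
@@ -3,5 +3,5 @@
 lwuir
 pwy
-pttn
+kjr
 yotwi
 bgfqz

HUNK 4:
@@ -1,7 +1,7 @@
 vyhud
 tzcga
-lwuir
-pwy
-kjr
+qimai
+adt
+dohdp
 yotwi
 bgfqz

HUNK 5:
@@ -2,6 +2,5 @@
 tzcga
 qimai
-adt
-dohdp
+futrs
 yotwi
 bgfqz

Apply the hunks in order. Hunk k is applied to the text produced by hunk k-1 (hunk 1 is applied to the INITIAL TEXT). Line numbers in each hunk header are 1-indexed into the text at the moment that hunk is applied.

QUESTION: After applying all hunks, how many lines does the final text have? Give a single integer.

Answer: 6

Derivation:
Hunk 1: at line 2 remove [tyuyv,cyr] add [rykto] -> 6 lines: vyhud tzcga rykto mwqx yotwi bgfqz
Hunk 2: at line 1 remove [rykto,mwqx] add [lwuir,pwy,pttn] -> 7 lines: vyhud tzcga lwuir pwy pttn yotwi bgfqz
Hunk 3: at line 3 remove [pttn] add [kjr] -> 7 lines: vyhud tzcga lwuir pwy kjr yotwi bgfqz
Hunk 4: at line 1 remove [lwuir,pwy,kjr] add [qimai,adt,dohdp] -> 7 lines: vyhud tzcga qimai adt dohdp yotwi bgfqz
Hunk 5: at line 2 remove [adt,dohdp] add [futrs] -> 6 lines: vyhud tzcga qimai futrs yotwi bgfqz
Final line count: 6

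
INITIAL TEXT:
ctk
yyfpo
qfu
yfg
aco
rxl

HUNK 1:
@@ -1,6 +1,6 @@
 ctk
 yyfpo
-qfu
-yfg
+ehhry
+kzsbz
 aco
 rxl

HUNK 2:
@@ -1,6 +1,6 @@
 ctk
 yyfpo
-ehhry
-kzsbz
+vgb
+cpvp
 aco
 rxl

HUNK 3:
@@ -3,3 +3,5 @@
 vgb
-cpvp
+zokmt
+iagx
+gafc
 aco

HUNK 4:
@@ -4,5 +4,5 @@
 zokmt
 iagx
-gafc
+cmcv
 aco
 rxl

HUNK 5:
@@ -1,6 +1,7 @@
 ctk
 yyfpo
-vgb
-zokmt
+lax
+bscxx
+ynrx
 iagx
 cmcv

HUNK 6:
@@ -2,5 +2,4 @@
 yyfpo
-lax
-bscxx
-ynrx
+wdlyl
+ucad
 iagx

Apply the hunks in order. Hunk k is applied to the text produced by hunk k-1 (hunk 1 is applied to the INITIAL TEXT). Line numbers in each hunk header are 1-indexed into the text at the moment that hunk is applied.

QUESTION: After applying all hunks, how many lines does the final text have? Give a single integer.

Hunk 1: at line 1 remove [qfu,yfg] add [ehhry,kzsbz] -> 6 lines: ctk yyfpo ehhry kzsbz aco rxl
Hunk 2: at line 1 remove [ehhry,kzsbz] add [vgb,cpvp] -> 6 lines: ctk yyfpo vgb cpvp aco rxl
Hunk 3: at line 3 remove [cpvp] add [zokmt,iagx,gafc] -> 8 lines: ctk yyfpo vgb zokmt iagx gafc aco rxl
Hunk 4: at line 4 remove [gafc] add [cmcv] -> 8 lines: ctk yyfpo vgb zokmt iagx cmcv aco rxl
Hunk 5: at line 1 remove [vgb,zokmt] add [lax,bscxx,ynrx] -> 9 lines: ctk yyfpo lax bscxx ynrx iagx cmcv aco rxl
Hunk 6: at line 2 remove [lax,bscxx,ynrx] add [wdlyl,ucad] -> 8 lines: ctk yyfpo wdlyl ucad iagx cmcv aco rxl
Final line count: 8

Answer: 8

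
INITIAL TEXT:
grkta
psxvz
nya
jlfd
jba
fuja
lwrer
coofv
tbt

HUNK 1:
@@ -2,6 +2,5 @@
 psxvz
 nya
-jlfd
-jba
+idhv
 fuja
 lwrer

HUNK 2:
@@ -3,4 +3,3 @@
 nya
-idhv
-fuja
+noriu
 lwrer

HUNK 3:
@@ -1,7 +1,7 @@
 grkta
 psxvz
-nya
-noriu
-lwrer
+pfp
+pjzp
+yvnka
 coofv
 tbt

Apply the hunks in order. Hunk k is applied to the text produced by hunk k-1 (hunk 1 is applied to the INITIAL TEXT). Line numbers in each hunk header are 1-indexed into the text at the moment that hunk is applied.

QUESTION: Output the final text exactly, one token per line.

Answer: grkta
psxvz
pfp
pjzp
yvnka
coofv
tbt

Derivation:
Hunk 1: at line 2 remove [jlfd,jba] add [idhv] -> 8 lines: grkta psxvz nya idhv fuja lwrer coofv tbt
Hunk 2: at line 3 remove [idhv,fuja] add [noriu] -> 7 lines: grkta psxvz nya noriu lwrer coofv tbt
Hunk 3: at line 1 remove [nya,noriu,lwrer] add [pfp,pjzp,yvnka] -> 7 lines: grkta psxvz pfp pjzp yvnka coofv tbt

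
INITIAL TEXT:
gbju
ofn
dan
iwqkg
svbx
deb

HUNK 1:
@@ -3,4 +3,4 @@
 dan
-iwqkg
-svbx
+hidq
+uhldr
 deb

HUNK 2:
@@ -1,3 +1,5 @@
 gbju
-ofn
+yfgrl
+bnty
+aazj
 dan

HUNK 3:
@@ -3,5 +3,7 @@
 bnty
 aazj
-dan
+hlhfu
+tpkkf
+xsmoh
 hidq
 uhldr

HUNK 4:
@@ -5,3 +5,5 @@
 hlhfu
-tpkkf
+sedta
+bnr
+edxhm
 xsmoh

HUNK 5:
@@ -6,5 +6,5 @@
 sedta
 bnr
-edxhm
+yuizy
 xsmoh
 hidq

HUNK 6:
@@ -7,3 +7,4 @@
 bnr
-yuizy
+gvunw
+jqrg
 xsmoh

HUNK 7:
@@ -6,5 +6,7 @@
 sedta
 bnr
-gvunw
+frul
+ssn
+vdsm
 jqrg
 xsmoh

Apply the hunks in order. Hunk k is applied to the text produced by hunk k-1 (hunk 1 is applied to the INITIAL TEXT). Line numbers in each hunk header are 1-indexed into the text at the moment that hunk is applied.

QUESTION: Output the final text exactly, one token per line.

Answer: gbju
yfgrl
bnty
aazj
hlhfu
sedta
bnr
frul
ssn
vdsm
jqrg
xsmoh
hidq
uhldr
deb

Derivation:
Hunk 1: at line 3 remove [iwqkg,svbx] add [hidq,uhldr] -> 6 lines: gbju ofn dan hidq uhldr deb
Hunk 2: at line 1 remove [ofn] add [yfgrl,bnty,aazj] -> 8 lines: gbju yfgrl bnty aazj dan hidq uhldr deb
Hunk 3: at line 3 remove [dan] add [hlhfu,tpkkf,xsmoh] -> 10 lines: gbju yfgrl bnty aazj hlhfu tpkkf xsmoh hidq uhldr deb
Hunk 4: at line 5 remove [tpkkf] add [sedta,bnr,edxhm] -> 12 lines: gbju yfgrl bnty aazj hlhfu sedta bnr edxhm xsmoh hidq uhldr deb
Hunk 5: at line 6 remove [edxhm] add [yuizy] -> 12 lines: gbju yfgrl bnty aazj hlhfu sedta bnr yuizy xsmoh hidq uhldr deb
Hunk 6: at line 7 remove [yuizy] add [gvunw,jqrg] -> 13 lines: gbju yfgrl bnty aazj hlhfu sedta bnr gvunw jqrg xsmoh hidq uhldr deb
Hunk 7: at line 6 remove [gvunw] add [frul,ssn,vdsm] -> 15 lines: gbju yfgrl bnty aazj hlhfu sedta bnr frul ssn vdsm jqrg xsmoh hidq uhldr deb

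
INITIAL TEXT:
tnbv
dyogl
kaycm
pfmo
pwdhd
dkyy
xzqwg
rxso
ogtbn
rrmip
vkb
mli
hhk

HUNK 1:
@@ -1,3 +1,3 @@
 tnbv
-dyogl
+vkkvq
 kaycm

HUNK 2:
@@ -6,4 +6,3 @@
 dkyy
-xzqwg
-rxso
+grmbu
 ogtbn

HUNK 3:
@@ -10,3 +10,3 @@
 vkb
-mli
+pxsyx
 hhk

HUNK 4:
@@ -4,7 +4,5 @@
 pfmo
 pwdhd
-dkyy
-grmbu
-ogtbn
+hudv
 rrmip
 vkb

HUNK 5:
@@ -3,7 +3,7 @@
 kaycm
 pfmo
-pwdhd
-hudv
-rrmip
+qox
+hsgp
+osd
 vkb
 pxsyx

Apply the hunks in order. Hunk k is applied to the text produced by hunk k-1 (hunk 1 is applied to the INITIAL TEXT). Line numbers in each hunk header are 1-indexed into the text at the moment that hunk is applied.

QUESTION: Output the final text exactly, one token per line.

Answer: tnbv
vkkvq
kaycm
pfmo
qox
hsgp
osd
vkb
pxsyx
hhk

Derivation:
Hunk 1: at line 1 remove [dyogl] add [vkkvq] -> 13 lines: tnbv vkkvq kaycm pfmo pwdhd dkyy xzqwg rxso ogtbn rrmip vkb mli hhk
Hunk 2: at line 6 remove [xzqwg,rxso] add [grmbu] -> 12 lines: tnbv vkkvq kaycm pfmo pwdhd dkyy grmbu ogtbn rrmip vkb mli hhk
Hunk 3: at line 10 remove [mli] add [pxsyx] -> 12 lines: tnbv vkkvq kaycm pfmo pwdhd dkyy grmbu ogtbn rrmip vkb pxsyx hhk
Hunk 4: at line 4 remove [dkyy,grmbu,ogtbn] add [hudv] -> 10 lines: tnbv vkkvq kaycm pfmo pwdhd hudv rrmip vkb pxsyx hhk
Hunk 5: at line 3 remove [pwdhd,hudv,rrmip] add [qox,hsgp,osd] -> 10 lines: tnbv vkkvq kaycm pfmo qox hsgp osd vkb pxsyx hhk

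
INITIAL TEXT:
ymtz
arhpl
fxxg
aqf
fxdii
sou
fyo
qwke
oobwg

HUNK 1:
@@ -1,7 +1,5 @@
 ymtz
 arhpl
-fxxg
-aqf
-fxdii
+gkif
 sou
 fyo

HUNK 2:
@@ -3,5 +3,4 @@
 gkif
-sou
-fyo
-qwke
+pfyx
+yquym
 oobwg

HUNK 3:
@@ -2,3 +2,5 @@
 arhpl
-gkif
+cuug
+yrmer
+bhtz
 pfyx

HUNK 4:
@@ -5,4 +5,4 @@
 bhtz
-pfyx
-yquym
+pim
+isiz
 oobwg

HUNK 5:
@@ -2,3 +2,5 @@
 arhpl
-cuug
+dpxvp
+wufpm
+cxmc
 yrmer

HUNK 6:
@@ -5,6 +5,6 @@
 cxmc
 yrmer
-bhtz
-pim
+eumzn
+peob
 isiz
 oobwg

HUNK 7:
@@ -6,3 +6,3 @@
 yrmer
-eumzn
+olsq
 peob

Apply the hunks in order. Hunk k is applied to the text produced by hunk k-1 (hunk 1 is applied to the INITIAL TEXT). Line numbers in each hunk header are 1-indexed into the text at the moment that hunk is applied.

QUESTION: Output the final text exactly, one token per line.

Answer: ymtz
arhpl
dpxvp
wufpm
cxmc
yrmer
olsq
peob
isiz
oobwg

Derivation:
Hunk 1: at line 1 remove [fxxg,aqf,fxdii] add [gkif] -> 7 lines: ymtz arhpl gkif sou fyo qwke oobwg
Hunk 2: at line 3 remove [sou,fyo,qwke] add [pfyx,yquym] -> 6 lines: ymtz arhpl gkif pfyx yquym oobwg
Hunk 3: at line 2 remove [gkif] add [cuug,yrmer,bhtz] -> 8 lines: ymtz arhpl cuug yrmer bhtz pfyx yquym oobwg
Hunk 4: at line 5 remove [pfyx,yquym] add [pim,isiz] -> 8 lines: ymtz arhpl cuug yrmer bhtz pim isiz oobwg
Hunk 5: at line 2 remove [cuug] add [dpxvp,wufpm,cxmc] -> 10 lines: ymtz arhpl dpxvp wufpm cxmc yrmer bhtz pim isiz oobwg
Hunk 6: at line 5 remove [bhtz,pim] add [eumzn,peob] -> 10 lines: ymtz arhpl dpxvp wufpm cxmc yrmer eumzn peob isiz oobwg
Hunk 7: at line 6 remove [eumzn] add [olsq] -> 10 lines: ymtz arhpl dpxvp wufpm cxmc yrmer olsq peob isiz oobwg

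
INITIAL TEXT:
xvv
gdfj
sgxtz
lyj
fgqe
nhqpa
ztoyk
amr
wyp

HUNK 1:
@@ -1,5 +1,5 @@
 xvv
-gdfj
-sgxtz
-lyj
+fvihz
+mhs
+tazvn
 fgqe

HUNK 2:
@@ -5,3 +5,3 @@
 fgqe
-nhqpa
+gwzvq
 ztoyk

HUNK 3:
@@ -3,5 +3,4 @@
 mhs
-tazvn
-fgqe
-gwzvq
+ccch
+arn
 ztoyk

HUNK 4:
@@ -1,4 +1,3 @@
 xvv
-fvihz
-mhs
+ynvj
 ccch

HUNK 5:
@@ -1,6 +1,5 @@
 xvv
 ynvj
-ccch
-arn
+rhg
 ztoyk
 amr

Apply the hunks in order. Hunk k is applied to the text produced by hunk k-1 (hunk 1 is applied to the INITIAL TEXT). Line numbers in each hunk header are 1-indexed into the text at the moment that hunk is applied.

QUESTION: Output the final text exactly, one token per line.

Hunk 1: at line 1 remove [gdfj,sgxtz,lyj] add [fvihz,mhs,tazvn] -> 9 lines: xvv fvihz mhs tazvn fgqe nhqpa ztoyk amr wyp
Hunk 2: at line 5 remove [nhqpa] add [gwzvq] -> 9 lines: xvv fvihz mhs tazvn fgqe gwzvq ztoyk amr wyp
Hunk 3: at line 3 remove [tazvn,fgqe,gwzvq] add [ccch,arn] -> 8 lines: xvv fvihz mhs ccch arn ztoyk amr wyp
Hunk 4: at line 1 remove [fvihz,mhs] add [ynvj] -> 7 lines: xvv ynvj ccch arn ztoyk amr wyp
Hunk 5: at line 1 remove [ccch,arn] add [rhg] -> 6 lines: xvv ynvj rhg ztoyk amr wyp

Answer: xvv
ynvj
rhg
ztoyk
amr
wyp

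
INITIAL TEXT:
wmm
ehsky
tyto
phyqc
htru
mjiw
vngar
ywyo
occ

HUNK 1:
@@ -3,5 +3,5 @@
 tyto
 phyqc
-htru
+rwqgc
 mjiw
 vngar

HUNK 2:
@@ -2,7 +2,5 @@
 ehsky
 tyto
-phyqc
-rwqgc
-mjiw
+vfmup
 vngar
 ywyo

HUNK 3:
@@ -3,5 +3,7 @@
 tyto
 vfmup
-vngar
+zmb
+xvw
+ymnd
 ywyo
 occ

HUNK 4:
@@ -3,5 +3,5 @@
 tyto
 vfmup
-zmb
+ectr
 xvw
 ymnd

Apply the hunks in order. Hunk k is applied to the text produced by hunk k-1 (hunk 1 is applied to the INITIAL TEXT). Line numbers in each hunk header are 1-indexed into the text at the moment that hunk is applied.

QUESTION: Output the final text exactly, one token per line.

Answer: wmm
ehsky
tyto
vfmup
ectr
xvw
ymnd
ywyo
occ

Derivation:
Hunk 1: at line 3 remove [htru] add [rwqgc] -> 9 lines: wmm ehsky tyto phyqc rwqgc mjiw vngar ywyo occ
Hunk 2: at line 2 remove [phyqc,rwqgc,mjiw] add [vfmup] -> 7 lines: wmm ehsky tyto vfmup vngar ywyo occ
Hunk 3: at line 3 remove [vngar] add [zmb,xvw,ymnd] -> 9 lines: wmm ehsky tyto vfmup zmb xvw ymnd ywyo occ
Hunk 4: at line 3 remove [zmb] add [ectr] -> 9 lines: wmm ehsky tyto vfmup ectr xvw ymnd ywyo occ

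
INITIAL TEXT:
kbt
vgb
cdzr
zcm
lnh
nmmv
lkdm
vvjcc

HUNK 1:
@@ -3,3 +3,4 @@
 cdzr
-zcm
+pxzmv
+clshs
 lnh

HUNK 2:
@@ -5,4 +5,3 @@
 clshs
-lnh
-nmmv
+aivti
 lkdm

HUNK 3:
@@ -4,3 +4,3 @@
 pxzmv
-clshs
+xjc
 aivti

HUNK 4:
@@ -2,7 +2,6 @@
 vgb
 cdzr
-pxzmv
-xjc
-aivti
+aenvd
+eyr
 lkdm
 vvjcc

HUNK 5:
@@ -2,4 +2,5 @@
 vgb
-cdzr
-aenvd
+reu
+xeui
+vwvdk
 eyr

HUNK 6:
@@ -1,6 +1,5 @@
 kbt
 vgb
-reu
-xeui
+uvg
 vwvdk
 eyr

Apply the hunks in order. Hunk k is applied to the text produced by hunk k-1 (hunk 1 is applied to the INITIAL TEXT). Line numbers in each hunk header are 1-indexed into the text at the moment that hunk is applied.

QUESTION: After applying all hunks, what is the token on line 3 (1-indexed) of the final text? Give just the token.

Hunk 1: at line 3 remove [zcm] add [pxzmv,clshs] -> 9 lines: kbt vgb cdzr pxzmv clshs lnh nmmv lkdm vvjcc
Hunk 2: at line 5 remove [lnh,nmmv] add [aivti] -> 8 lines: kbt vgb cdzr pxzmv clshs aivti lkdm vvjcc
Hunk 3: at line 4 remove [clshs] add [xjc] -> 8 lines: kbt vgb cdzr pxzmv xjc aivti lkdm vvjcc
Hunk 4: at line 2 remove [pxzmv,xjc,aivti] add [aenvd,eyr] -> 7 lines: kbt vgb cdzr aenvd eyr lkdm vvjcc
Hunk 5: at line 2 remove [cdzr,aenvd] add [reu,xeui,vwvdk] -> 8 lines: kbt vgb reu xeui vwvdk eyr lkdm vvjcc
Hunk 6: at line 1 remove [reu,xeui] add [uvg] -> 7 lines: kbt vgb uvg vwvdk eyr lkdm vvjcc
Final line 3: uvg

Answer: uvg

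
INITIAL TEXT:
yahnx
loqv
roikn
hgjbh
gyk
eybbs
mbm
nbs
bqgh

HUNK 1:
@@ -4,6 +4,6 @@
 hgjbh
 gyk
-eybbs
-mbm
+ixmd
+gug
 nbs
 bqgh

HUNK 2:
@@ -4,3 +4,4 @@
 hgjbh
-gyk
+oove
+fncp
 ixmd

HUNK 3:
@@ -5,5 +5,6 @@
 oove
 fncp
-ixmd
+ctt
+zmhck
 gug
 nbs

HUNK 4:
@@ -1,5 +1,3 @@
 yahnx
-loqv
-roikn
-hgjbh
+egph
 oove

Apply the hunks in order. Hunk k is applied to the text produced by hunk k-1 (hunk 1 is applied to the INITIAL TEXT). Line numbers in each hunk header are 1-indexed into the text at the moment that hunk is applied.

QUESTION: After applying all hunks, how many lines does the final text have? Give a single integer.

Hunk 1: at line 4 remove [eybbs,mbm] add [ixmd,gug] -> 9 lines: yahnx loqv roikn hgjbh gyk ixmd gug nbs bqgh
Hunk 2: at line 4 remove [gyk] add [oove,fncp] -> 10 lines: yahnx loqv roikn hgjbh oove fncp ixmd gug nbs bqgh
Hunk 3: at line 5 remove [ixmd] add [ctt,zmhck] -> 11 lines: yahnx loqv roikn hgjbh oove fncp ctt zmhck gug nbs bqgh
Hunk 4: at line 1 remove [loqv,roikn,hgjbh] add [egph] -> 9 lines: yahnx egph oove fncp ctt zmhck gug nbs bqgh
Final line count: 9

Answer: 9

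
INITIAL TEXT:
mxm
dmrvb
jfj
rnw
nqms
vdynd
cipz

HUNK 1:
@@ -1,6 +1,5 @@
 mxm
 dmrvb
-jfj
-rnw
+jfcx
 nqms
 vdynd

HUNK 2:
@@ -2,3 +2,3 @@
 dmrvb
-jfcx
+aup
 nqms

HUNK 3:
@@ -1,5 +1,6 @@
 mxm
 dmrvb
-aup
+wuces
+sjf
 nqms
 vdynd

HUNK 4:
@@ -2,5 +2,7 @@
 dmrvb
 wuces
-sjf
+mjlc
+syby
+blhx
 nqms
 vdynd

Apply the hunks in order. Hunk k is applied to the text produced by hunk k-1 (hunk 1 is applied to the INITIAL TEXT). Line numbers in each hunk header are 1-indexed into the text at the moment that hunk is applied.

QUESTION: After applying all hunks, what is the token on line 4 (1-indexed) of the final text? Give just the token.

Answer: mjlc

Derivation:
Hunk 1: at line 1 remove [jfj,rnw] add [jfcx] -> 6 lines: mxm dmrvb jfcx nqms vdynd cipz
Hunk 2: at line 2 remove [jfcx] add [aup] -> 6 lines: mxm dmrvb aup nqms vdynd cipz
Hunk 3: at line 1 remove [aup] add [wuces,sjf] -> 7 lines: mxm dmrvb wuces sjf nqms vdynd cipz
Hunk 4: at line 2 remove [sjf] add [mjlc,syby,blhx] -> 9 lines: mxm dmrvb wuces mjlc syby blhx nqms vdynd cipz
Final line 4: mjlc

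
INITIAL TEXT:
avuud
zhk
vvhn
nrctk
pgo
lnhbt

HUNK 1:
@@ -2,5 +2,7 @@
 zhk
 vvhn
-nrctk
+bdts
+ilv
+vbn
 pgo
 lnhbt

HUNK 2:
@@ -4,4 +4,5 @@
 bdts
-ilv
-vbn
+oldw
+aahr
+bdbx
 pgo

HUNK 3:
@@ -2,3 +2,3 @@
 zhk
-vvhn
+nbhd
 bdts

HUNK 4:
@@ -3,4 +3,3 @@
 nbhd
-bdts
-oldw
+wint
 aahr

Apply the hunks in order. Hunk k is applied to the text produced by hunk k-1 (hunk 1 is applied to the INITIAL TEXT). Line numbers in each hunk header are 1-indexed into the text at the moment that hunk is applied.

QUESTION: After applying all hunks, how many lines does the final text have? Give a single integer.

Hunk 1: at line 2 remove [nrctk] add [bdts,ilv,vbn] -> 8 lines: avuud zhk vvhn bdts ilv vbn pgo lnhbt
Hunk 2: at line 4 remove [ilv,vbn] add [oldw,aahr,bdbx] -> 9 lines: avuud zhk vvhn bdts oldw aahr bdbx pgo lnhbt
Hunk 3: at line 2 remove [vvhn] add [nbhd] -> 9 lines: avuud zhk nbhd bdts oldw aahr bdbx pgo lnhbt
Hunk 4: at line 3 remove [bdts,oldw] add [wint] -> 8 lines: avuud zhk nbhd wint aahr bdbx pgo lnhbt
Final line count: 8

Answer: 8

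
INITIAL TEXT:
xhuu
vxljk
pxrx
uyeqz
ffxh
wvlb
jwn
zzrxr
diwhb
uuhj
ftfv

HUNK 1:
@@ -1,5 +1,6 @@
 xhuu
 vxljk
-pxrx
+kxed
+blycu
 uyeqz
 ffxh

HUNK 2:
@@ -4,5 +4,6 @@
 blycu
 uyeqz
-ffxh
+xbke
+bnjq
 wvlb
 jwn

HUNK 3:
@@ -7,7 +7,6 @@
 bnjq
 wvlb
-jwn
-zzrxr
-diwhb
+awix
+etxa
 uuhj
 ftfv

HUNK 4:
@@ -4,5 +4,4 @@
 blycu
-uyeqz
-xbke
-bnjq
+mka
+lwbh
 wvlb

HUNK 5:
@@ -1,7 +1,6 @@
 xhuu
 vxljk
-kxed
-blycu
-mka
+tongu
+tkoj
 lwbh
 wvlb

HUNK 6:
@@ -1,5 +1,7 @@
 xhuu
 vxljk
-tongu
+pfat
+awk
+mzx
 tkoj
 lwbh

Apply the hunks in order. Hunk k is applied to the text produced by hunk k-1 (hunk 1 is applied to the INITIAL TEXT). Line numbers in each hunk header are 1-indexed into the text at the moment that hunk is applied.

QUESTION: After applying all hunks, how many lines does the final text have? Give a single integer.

Hunk 1: at line 1 remove [pxrx] add [kxed,blycu] -> 12 lines: xhuu vxljk kxed blycu uyeqz ffxh wvlb jwn zzrxr diwhb uuhj ftfv
Hunk 2: at line 4 remove [ffxh] add [xbke,bnjq] -> 13 lines: xhuu vxljk kxed blycu uyeqz xbke bnjq wvlb jwn zzrxr diwhb uuhj ftfv
Hunk 3: at line 7 remove [jwn,zzrxr,diwhb] add [awix,etxa] -> 12 lines: xhuu vxljk kxed blycu uyeqz xbke bnjq wvlb awix etxa uuhj ftfv
Hunk 4: at line 4 remove [uyeqz,xbke,bnjq] add [mka,lwbh] -> 11 lines: xhuu vxljk kxed blycu mka lwbh wvlb awix etxa uuhj ftfv
Hunk 5: at line 1 remove [kxed,blycu,mka] add [tongu,tkoj] -> 10 lines: xhuu vxljk tongu tkoj lwbh wvlb awix etxa uuhj ftfv
Hunk 6: at line 1 remove [tongu] add [pfat,awk,mzx] -> 12 lines: xhuu vxljk pfat awk mzx tkoj lwbh wvlb awix etxa uuhj ftfv
Final line count: 12

Answer: 12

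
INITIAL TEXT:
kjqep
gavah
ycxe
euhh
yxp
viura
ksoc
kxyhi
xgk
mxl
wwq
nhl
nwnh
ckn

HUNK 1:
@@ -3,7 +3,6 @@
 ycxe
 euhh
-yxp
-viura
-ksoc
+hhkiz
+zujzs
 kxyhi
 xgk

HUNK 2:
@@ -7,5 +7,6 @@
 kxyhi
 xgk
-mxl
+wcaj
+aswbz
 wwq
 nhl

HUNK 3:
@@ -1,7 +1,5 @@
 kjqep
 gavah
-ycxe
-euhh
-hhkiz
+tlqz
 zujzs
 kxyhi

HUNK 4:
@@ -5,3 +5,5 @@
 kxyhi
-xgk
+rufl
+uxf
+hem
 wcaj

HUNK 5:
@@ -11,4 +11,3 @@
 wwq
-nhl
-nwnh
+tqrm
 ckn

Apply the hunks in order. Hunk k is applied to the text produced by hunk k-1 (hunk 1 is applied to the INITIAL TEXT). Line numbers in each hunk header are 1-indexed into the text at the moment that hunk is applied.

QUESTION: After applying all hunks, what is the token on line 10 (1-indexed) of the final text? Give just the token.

Answer: aswbz

Derivation:
Hunk 1: at line 3 remove [yxp,viura,ksoc] add [hhkiz,zujzs] -> 13 lines: kjqep gavah ycxe euhh hhkiz zujzs kxyhi xgk mxl wwq nhl nwnh ckn
Hunk 2: at line 7 remove [mxl] add [wcaj,aswbz] -> 14 lines: kjqep gavah ycxe euhh hhkiz zujzs kxyhi xgk wcaj aswbz wwq nhl nwnh ckn
Hunk 3: at line 1 remove [ycxe,euhh,hhkiz] add [tlqz] -> 12 lines: kjqep gavah tlqz zujzs kxyhi xgk wcaj aswbz wwq nhl nwnh ckn
Hunk 4: at line 5 remove [xgk] add [rufl,uxf,hem] -> 14 lines: kjqep gavah tlqz zujzs kxyhi rufl uxf hem wcaj aswbz wwq nhl nwnh ckn
Hunk 5: at line 11 remove [nhl,nwnh] add [tqrm] -> 13 lines: kjqep gavah tlqz zujzs kxyhi rufl uxf hem wcaj aswbz wwq tqrm ckn
Final line 10: aswbz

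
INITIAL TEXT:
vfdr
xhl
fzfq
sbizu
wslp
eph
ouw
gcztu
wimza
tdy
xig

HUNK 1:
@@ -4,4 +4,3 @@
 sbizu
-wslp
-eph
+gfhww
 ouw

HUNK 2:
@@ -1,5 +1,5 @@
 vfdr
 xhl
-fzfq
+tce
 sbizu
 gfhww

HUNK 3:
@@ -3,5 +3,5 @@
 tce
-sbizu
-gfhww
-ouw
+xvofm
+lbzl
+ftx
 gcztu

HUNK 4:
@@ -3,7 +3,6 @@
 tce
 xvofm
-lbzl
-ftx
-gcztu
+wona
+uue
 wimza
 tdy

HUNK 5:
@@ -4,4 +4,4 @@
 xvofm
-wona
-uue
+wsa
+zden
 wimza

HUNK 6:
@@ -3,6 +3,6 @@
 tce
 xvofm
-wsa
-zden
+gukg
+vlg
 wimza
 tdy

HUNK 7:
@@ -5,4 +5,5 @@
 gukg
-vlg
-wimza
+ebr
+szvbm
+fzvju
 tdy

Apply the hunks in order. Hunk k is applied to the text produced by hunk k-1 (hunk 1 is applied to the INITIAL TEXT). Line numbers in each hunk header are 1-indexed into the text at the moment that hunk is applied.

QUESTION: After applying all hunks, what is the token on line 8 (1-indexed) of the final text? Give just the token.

Hunk 1: at line 4 remove [wslp,eph] add [gfhww] -> 10 lines: vfdr xhl fzfq sbizu gfhww ouw gcztu wimza tdy xig
Hunk 2: at line 1 remove [fzfq] add [tce] -> 10 lines: vfdr xhl tce sbizu gfhww ouw gcztu wimza tdy xig
Hunk 3: at line 3 remove [sbizu,gfhww,ouw] add [xvofm,lbzl,ftx] -> 10 lines: vfdr xhl tce xvofm lbzl ftx gcztu wimza tdy xig
Hunk 4: at line 3 remove [lbzl,ftx,gcztu] add [wona,uue] -> 9 lines: vfdr xhl tce xvofm wona uue wimza tdy xig
Hunk 5: at line 4 remove [wona,uue] add [wsa,zden] -> 9 lines: vfdr xhl tce xvofm wsa zden wimza tdy xig
Hunk 6: at line 3 remove [wsa,zden] add [gukg,vlg] -> 9 lines: vfdr xhl tce xvofm gukg vlg wimza tdy xig
Hunk 7: at line 5 remove [vlg,wimza] add [ebr,szvbm,fzvju] -> 10 lines: vfdr xhl tce xvofm gukg ebr szvbm fzvju tdy xig
Final line 8: fzvju

Answer: fzvju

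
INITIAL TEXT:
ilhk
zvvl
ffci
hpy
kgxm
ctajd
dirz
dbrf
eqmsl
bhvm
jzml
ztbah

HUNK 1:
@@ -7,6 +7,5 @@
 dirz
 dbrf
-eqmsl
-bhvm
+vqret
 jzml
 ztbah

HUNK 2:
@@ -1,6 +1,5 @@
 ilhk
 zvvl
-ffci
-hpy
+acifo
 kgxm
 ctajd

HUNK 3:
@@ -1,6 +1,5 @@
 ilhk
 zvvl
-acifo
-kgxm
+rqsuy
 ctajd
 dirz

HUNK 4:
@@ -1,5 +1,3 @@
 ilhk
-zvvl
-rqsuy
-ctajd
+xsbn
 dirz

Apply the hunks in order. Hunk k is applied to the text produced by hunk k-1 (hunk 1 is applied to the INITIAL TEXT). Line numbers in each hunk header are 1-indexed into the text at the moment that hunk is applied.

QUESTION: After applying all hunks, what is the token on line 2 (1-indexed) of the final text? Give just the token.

Answer: xsbn

Derivation:
Hunk 1: at line 7 remove [eqmsl,bhvm] add [vqret] -> 11 lines: ilhk zvvl ffci hpy kgxm ctajd dirz dbrf vqret jzml ztbah
Hunk 2: at line 1 remove [ffci,hpy] add [acifo] -> 10 lines: ilhk zvvl acifo kgxm ctajd dirz dbrf vqret jzml ztbah
Hunk 3: at line 1 remove [acifo,kgxm] add [rqsuy] -> 9 lines: ilhk zvvl rqsuy ctajd dirz dbrf vqret jzml ztbah
Hunk 4: at line 1 remove [zvvl,rqsuy,ctajd] add [xsbn] -> 7 lines: ilhk xsbn dirz dbrf vqret jzml ztbah
Final line 2: xsbn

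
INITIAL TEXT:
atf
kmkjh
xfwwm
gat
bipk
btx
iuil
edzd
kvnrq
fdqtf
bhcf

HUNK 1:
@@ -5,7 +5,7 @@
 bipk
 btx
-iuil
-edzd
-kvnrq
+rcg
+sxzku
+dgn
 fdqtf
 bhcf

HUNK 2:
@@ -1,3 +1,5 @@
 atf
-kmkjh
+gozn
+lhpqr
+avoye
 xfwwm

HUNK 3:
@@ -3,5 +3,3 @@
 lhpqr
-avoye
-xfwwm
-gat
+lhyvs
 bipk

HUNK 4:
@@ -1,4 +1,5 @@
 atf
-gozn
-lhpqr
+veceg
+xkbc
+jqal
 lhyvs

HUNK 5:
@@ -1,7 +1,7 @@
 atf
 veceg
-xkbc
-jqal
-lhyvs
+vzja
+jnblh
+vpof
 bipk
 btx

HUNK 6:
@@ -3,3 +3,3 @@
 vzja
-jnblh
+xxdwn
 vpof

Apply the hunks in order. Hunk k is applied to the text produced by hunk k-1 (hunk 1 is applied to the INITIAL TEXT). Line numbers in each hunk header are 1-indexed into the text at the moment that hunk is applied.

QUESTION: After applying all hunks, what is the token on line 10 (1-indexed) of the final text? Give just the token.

Hunk 1: at line 5 remove [iuil,edzd,kvnrq] add [rcg,sxzku,dgn] -> 11 lines: atf kmkjh xfwwm gat bipk btx rcg sxzku dgn fdqtf bhcf
Hunk 2: at line 1 remove [kmkjh] add [gozn,lhpqr,avoye] -> 13 lines: atf gozn lhpqr avoye xfwwm gat bipk btx rcg sxzku dgn fdqtf bhcf
Hunk 3: at line 3 remove [avoye,xfwwm,gat] add [lhyvs] -> 11 lines: atf gozn lhpqr lhyvs bipk btx rcg sxzku dgn fdqtf bhcf
Hunk 4: at line 1 remove [gozn,lhpqr] add [veceg,xkbc,jqal] -> 12 lines: atf veceg xkbc jqal lhyvs bipk btx rcg sxzku dgn fdqtf bhcf
Hunk 5: at line 1 remove [xkbc,jqal,lhyvs] add [vzja,jnblh,vpof] -> 12 lines: atf veceg vzja jnblh vpof bipk btx rcg sxzku dgn fdqtf bhcf
Hunk 6: at line 3 remove [jnblh] add [xxdwn] -> 12 lines: atf veceg vzja xxdwn vpof bipk btx rcg sxzku dgn fdqtf bhcf
Final line 10: dgn

Answer: dgn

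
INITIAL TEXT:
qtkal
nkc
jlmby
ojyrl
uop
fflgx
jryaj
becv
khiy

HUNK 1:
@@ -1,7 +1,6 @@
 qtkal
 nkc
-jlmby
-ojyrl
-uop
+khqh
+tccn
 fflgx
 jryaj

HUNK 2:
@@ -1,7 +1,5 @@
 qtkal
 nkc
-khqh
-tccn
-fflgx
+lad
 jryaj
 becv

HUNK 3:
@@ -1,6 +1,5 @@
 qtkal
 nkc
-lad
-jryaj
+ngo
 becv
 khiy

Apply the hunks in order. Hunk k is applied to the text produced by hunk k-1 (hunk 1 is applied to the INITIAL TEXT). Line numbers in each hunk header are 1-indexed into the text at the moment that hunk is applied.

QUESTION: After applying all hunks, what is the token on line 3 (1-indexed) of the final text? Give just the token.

Answer: ngo

Derivation:
Hunk 1: at line 1 remove [jlmby,ojyrl,uop] add [khqh,tccn] -> 8 lines: qtkal nkc khqh tccn fflgx jryaj becv khiy
Hunk 2: at line 1 remove [khqh,tccn,fflgx] add [lad] -> 6 lines: qtkal nkc lad jryaj becv khiy
Hunk 3: at line 1 remove [lad,jryaj] add [ngo] -> 5 lines: qtkal nkc ngo becv khiy
Final line 3: ngo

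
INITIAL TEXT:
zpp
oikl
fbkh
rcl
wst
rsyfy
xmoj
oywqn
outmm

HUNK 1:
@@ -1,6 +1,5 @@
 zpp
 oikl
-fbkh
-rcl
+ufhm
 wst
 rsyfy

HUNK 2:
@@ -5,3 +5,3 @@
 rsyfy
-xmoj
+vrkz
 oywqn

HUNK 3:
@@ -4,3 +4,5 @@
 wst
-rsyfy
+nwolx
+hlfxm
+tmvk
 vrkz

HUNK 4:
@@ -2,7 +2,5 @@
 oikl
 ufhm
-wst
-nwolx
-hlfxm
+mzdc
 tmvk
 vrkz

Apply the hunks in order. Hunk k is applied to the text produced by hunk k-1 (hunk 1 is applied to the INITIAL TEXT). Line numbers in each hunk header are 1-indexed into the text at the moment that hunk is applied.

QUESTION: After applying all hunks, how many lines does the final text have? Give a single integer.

Answer: 8

Derivation:
Hunk 1: at line 1 remove [fbkh,rcl] add [ufhm] -> 8 lines: zpp oikl ufhm wst rsyfy xmoj oywqn outmm
Hunk 2: at line 5 remove [xmoj] add [vrkz] -> 8 lines: zpp oikl ufhm wst rsyfy vrkz oywqn outmm
Hunk 3: at line 4 remove [rsyfy] add [nwolx,hlfxm,tmvk] -> 10 lines: zpp oikl ufhm wst nwolx hlfxm tmvk vrkz oywqn outmm
Hunk 4: at line 2 remove [wst,nwolx,hlfxm] add [mzdc] -> 8 lines: zpp oikl ufhm mzdc tmvk vrkz oywqn outmm
Final line count: 8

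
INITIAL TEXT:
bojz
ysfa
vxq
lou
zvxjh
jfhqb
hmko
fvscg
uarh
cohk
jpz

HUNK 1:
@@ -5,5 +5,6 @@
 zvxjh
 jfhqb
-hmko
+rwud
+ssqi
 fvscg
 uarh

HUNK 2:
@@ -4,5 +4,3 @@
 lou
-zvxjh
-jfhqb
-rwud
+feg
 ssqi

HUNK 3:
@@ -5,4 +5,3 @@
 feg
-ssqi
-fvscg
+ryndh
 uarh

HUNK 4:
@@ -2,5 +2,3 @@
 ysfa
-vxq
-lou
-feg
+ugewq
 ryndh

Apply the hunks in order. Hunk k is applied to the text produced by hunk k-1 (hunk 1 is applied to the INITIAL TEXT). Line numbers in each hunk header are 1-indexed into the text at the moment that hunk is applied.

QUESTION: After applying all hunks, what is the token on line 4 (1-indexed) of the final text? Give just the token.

Hunk 1: at line 5 remove [hmko] add [rwud,ssqi] -> 12 lines: bojz ysfa vxq lou zvxjh jfhqb rwud ssqi fvscg uarh cohk jpz
Hunk 2: at line 4 remove [zvxjh,jfhqb,rwud] add [feg] -> 10 lines: bojz ysfa vxq lou feg ssqi fvscg uarh cohk jpz
Hunk 3: at line 5 remove [ssqi,fvscg] add [ryndh] -> 9 lines: bojz ysfa vxq lou feg ryndh uarh cohk jpz
Hunk 4: at line 2 remove [vxq,lou,feg] add [ugewq] -> 7 lines: bojz ysfa ugewq ryndh uarh cohk jpz
Final line 4: ryndh

Answer: ryndh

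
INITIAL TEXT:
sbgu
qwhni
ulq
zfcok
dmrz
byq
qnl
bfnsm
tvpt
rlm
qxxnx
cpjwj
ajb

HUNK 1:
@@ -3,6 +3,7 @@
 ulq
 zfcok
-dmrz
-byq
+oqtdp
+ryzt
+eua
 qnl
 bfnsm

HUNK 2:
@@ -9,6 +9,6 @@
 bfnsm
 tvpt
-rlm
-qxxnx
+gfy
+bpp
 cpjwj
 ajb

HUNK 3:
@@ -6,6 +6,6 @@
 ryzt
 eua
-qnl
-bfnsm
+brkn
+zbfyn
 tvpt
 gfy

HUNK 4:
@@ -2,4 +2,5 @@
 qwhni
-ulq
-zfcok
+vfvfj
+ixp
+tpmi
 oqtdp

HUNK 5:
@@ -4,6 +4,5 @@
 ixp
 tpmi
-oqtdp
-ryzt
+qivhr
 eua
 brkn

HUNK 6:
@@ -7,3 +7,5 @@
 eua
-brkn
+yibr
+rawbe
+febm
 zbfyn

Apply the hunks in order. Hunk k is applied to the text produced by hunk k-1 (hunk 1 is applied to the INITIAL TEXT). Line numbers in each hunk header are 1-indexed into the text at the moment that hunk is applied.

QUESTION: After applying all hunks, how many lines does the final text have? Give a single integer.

Answer: 16

Derivation:
Hunk 1: at line 3 remove [dmrz,byq] add [oqtdp,ryzt,eua] -> 14 lines: sbgu qwhni ulq zfcok oqtdp ryzt eua qnl bfnsm tvpt rlm qxxnx cpjwj ajb
Hunk 2: at line 9 remove [rlm,qxxnx] add [gfy,bpp] -> 14 lines: sbgu qwhni ulq zfcok oqtdp ryzt eua qnl bfnsm tvpt gfy bpp cpjwj ajb
Hunk 3: at line 6 remove [qnl,bfnsm] add [brkn,zbfyn] -> 14 lines: sbgu qwhni ulq zfcok oqtdp ryzt eua brkn zbfyn tvpt gfy bpp cpjwj ajb
Hunk 4: at line 2 remove [ulq,zfcok] add [vfvfj,ixp,tpmi] -> 15 lines: sbgu qwhni vfvfj ixp tpmi oqtdp ryzt eua brkn zbfyn tvpt gfy bpp cpjwj ajb
Hunk 5: at line 4 remove [oqtdp,ryzt] add [qivhr] -> 14 lines: sbgu qwhni vfvfj ixp tpmi qivhr eua brkn zbfyn tvpt gfy bpp cpjwj ajb
Hunk 6: at line 7 remove [brkn] add [yibr,rawbe,febm] -> 16 lines: sbgu qwhni vfvfj ixp tpmi qivhr eua yibr rawbe febm zbfyn tvpt gfy bpp cpjwj ajb
Final line count: 16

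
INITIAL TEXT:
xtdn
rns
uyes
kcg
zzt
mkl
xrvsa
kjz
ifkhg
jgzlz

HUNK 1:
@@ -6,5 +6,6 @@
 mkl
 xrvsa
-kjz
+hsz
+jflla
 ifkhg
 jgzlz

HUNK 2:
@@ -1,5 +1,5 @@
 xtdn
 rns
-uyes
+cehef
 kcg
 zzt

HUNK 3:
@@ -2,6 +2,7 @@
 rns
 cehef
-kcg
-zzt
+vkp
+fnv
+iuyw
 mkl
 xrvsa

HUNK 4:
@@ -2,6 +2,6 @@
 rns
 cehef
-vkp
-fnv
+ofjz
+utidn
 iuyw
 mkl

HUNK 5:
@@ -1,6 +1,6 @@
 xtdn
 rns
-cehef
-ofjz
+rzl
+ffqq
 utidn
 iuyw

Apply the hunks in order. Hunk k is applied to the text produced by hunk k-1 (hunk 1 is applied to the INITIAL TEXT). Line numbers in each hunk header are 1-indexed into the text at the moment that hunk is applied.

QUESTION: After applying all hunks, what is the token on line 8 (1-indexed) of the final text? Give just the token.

Hunk 1: at line 6 remove [kjz] add [hsz,jflla] -> 11 lines: xtdn rns uyes kcg zzt mkl xrvsa hsz jflla ifkhg jgzlz
Hunk 2: at line 1 remove [uyes] add [cehef] -> 11 lines: xtdn rns cehef kcg zzt mkl xrvsa hsz jflla ifkhg jgzlz
Hunk 3: at line 2 remove [kcg,zzt] add [vkp,fnv,iuyw] -> 12 lines: xtdn rns cehef vkp fnv iuyw mkl xrvsa hsz jflla ifkhg jgzlz
Hunk 4: at line 2 remove [vkp,fnv] add [ofjz,utidn] -> 12 lines: xtdn rns cehef ofjz utidn iuyw mkl xrvsa hsz jflla ifkhg jgzlz
Hunk 5: at line 1 remove [cehef,ofjz] add [rzl,ffqq] -> 12 lines: xtdn rns rzl ffqq utidn iuyw mkl xrvsa hsz jflla ifkhg jgzlz
Final line 8: xrvsa

Answer: xrvsa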